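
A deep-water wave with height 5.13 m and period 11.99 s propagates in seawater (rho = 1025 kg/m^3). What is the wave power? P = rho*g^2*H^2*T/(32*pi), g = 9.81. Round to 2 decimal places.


P = rho * g^2 * H^2 * T / (32 * pi)
P = 1025 * 9.81^2 * 5.13^2 * 11.99 / (32 * pi)
P = 1025 * 96.2361 * 26.3169 * 11.99 / 100.53096
P = 309610.69 W/m

309610.69


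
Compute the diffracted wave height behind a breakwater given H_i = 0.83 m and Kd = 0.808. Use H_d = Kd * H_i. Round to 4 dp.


H_d = Kd * H_i
H_d = 0.808 * 0.83
H_d = 0.6706 m

0.6706


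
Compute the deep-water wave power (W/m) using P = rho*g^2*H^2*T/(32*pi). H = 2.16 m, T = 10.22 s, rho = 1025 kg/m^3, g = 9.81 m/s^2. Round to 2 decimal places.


P = rho * g^2 * H^2 * T / (32 * pi)
P = 1025 * 9.81^2 * 2.16^2 * 10.22 / (32 * pi)
P = 1025 * 96.2361 * 4.6656 * 10.22 / 100.53096
P = 46786.49 W/m

46786.49


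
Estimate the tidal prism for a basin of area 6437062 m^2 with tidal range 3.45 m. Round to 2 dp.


Tidal prism = Area * Tidal range
P = 6437062 * 3.45
P = 22207863.90 m^3

22207863.90


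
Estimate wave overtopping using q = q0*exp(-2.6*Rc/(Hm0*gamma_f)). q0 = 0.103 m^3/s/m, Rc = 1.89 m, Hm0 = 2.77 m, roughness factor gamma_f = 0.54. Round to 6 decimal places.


q = q0 * exp(-2.6 * Rc / (Hm0 * gamma_f))
Exponent = -2.6 * 1.89 / (2.77 * 0.54)
= -2.6 * 1.89 / 1.4958
= -3.285199
exp(-3.285199) = 0.037433
q = 0.103 * 0.037433
q = 0.003856 m^3/s/m

0.003856


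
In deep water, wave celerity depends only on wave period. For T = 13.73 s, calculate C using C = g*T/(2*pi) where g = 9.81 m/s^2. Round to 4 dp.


We use the deep-water celerity formula:
C = g * T / (2 * pi)
C = 9.81 * 13.73 / (2 * 3.14159...)
C = 134.691300 / 6.283185
C = 21.4368 m/s

21.4368


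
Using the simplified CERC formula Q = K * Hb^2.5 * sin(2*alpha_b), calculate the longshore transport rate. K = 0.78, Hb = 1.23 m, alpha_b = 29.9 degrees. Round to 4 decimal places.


Q = K * Hb^2.5 * sin(2 * alpha_b)
Hb^2.5 = 1.23^2.5 = 1.677887
sin(2 * 29.9) = sin(59.8) = 0.864275
Q = 0.78 * 1.677887 * 0.864275
Q = 1.1311 m^3/s

1.1311


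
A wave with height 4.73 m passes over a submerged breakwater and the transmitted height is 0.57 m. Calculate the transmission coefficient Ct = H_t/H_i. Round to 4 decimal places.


Ct = H_t / H_i
Ct = 0.57 / 4.73
Ct = 0.1205

0.1205


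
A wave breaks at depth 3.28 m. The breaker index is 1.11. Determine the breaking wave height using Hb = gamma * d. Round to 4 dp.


Hb = gamma * d
Hb = 1.11 * 3.28
Hb = 3.6408 m

3.6408


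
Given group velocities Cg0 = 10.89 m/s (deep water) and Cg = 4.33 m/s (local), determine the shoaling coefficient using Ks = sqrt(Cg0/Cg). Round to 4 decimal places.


Ks = sqrt(Cg0 / Cg)
Ks = sqrt(10.89 / 4.33)
Ks = sqrt(2.5150)
Ks = 1.5859

1.5859


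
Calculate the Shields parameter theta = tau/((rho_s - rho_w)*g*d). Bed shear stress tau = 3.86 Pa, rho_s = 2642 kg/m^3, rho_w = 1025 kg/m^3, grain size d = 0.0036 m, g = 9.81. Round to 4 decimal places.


theta = tau / ((rho_s - rho_w) * g * d)
rho_s - rho_w = 2642 - 1025 = 1617
Denominator = 1617 * 9.81 * 0.0036 = 57.105972
theta = 3.86 / 57.105972
theta = 0.0676

0.0676


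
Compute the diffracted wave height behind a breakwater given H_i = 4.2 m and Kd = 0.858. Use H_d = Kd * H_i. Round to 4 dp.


H_d = Kd * H_i
H_d = 0.858 * 4.2
H_d = 3.6036 m

3.6036


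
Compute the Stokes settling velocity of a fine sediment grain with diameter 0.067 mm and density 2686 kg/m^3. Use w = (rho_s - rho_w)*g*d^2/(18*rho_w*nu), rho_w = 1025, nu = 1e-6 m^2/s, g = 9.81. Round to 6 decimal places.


w = (rho_s - rho_w) * g * d^2 / (18 * rho_w * nu)
d = 0.067 mm = 0.000067 m
rho_s - rho_w = 2686 - 1025 = 1661
Numerator = 1661 * 9.81 * (0.000067)^2 = 0.000073145606
Denominator = 18 * 1025 * 1e-6 = 0.018450
w = 0.003965 m/s

0.003965


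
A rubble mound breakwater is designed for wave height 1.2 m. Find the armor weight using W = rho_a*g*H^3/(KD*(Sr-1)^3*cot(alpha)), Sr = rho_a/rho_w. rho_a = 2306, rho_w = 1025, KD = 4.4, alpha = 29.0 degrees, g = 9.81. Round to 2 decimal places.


Sr = rho_a / rho_w = 2306 / 1025 = 2.249756
(Sr - 1) = 1.249756
(Sr - 1)^3 = 1.951982
cot(29.0) = 1 / tan(29.0) = 1 / 0.554309 = 1.804048
Numerator = 2306 * 9.81 * 1.2^3 = 39090.5741
Denominator = 4.4 * 1.951982 * 1.804048 = 15.494462
W = 39090.5741 / 15.494462
W = 2522.87 N

2522.87


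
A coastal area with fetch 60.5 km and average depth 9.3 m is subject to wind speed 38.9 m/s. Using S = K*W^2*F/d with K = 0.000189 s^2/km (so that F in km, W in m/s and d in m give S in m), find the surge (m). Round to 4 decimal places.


S = K * W^2 * F / d
W^2 = 38.9^2 = 1513.21
S = 0.000189 * 1513.21 * 60.5 / 9.3
Numerator = 0.000189 * 1513.21 * 60.5 = 17.302800
S = 17.302800 / 9.3 = 1.8605 m

1.8605


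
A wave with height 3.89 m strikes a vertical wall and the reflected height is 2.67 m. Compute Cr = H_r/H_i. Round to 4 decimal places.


Cr = H_r / H_i
Cr = 2.67 / 3.89
Cr = 0.6864

0.6864


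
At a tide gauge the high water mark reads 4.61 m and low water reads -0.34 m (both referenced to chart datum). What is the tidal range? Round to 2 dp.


Tidal range = High water - Low water
Tidal range = 4.61 - (-0.34)
Tidal range = 4.95 m

4.95


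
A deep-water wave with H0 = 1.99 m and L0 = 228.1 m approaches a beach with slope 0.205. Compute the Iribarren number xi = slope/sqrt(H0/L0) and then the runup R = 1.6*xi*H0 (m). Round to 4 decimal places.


xi = slope / sqrt(H0/L0)
H0/L0 = 1.99/228.1 = 0.008724
sqrt(0.008724) = 0.093404
xi = 0.205 / 0.093404 = 2.194775
R = 1.6 * xi * H0 = 1.6 * 2.194775 * 1.99
R = 6.9882 m

6.9882


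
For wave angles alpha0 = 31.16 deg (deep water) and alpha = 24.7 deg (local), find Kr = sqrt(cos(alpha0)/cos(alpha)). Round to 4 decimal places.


Kr = sqrt(cos(alpha0) / cos(alpha))
cos(31.16) = 0.855726
cos(24.7) = 0.908508
Kr = sqrt(0.855726 / 0.908508)
Kr = sqrt(0.941902)
Kr = 0.9705

0.9705


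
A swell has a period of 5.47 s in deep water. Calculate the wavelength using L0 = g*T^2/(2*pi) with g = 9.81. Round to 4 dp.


L0 = g * T^2 / (2 * pi)
L0 = 9.81 * 5.47^2 / (2 * pi)
L0 = 9.81 * 29.9209 / 6.28319
L0 = 293.5240 / 6.28319
L0 = 46.7158 m

46.7158


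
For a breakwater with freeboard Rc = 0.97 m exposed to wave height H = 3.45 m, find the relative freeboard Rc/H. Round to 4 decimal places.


Relative freeboard = Rc / H
= 0.97 / 3.45
= 0.2812

0.2812


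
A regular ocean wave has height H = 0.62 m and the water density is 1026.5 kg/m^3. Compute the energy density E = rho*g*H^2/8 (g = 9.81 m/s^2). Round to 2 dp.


E = (1/8) * rho * g * H^2
E = (1/8) * 1026.5 * 9.81 * 0.62^2
E = 0.125 * 1026.5 * 9.81 * 0.3844
E = 483.86 J/m^2

483.86


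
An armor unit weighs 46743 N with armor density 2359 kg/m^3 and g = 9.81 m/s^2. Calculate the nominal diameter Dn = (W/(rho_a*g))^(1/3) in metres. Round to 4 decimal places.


V = W / (rho_a * g)
V = 46743 / (2359 * 9.81)
V = 46743 / 23141.79
V = 2.019852 m^3
Dn = V^(1/3) = 2.019852^(1/3)
Dn = 1.2641 m

1.2641


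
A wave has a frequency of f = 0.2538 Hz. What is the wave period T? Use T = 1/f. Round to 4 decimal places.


T = 1 / f
T = 1 / 0.2538
T = 3.9401 s

3.9401


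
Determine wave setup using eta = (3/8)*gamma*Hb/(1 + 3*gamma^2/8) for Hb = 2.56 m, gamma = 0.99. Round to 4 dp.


eta = (3/8) * gamma * Hb / (1 + 3*gamma^2/8)
Numerator = (3/8) * 0.99 * 2.56 = 0.950400
Denominator = 1 + 3*0.99^2/8 = 1 + 0.367538 = 1.367538
eta = 0.950400 / 1.367538
eta = 0.6950 m

0.6950


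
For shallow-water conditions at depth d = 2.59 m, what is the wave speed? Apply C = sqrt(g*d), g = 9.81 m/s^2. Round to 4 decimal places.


Using the shallow-water approximation:
C = sqrt(g * d) = sqrt(9.81 * 2.59)
C = sqrt(25.4079)
C = 5.0406 m/s

5.0406


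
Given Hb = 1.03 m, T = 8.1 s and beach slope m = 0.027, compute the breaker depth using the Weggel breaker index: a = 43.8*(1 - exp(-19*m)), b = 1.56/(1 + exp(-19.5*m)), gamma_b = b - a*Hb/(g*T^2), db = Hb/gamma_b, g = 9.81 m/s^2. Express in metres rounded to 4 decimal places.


a = 43.8 * (1 - exp(-19 * m))
exp(-19 * 0.027) = exp(-0.5130) = 0.598697
a = 43.8 * (1 - 0.598697) = 17.577081
b = 1.56 / (1 + exp(-19.5 * m))
exp(-19.5 * 0.027) = exp(-0.5265) = 0.590669
b = 1.56 / (1 + 0.590669) = 0.980720
Hb / (g * T^2) = 1.03 / (9.81 * 8.1^2) = 1.03 / 643.6341 = 0.00160029
gamma_b = b - a * Hb/(g*T^2) = 0.980720 - 17.577081 * 0.00160029 = 0.952591
db = Hb / gamma_b = 1.03 / 0.952591
db = 1.0813 m

1.0813


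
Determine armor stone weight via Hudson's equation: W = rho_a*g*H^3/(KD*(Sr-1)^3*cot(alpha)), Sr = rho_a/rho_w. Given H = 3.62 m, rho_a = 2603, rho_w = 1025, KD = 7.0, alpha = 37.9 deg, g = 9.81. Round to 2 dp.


Sr = rho_a / rho_w = 2603 / 1025 = 2.539512
(Sr - 1) = 1.539512
(Sr - 1)^3 = 3.648794
cot(37.9) = 1 / tan(37.9) = 1 / 0.778479 = 1.284557
Numerator = 2603 * 9.81 * 3.62^3 = 1211347.8898
Denominator = 7.0 * 3.648794 * 1.284557 = 32.809580
W = 1211347.8898 / 32.809580
W = 36920.55 N

36920.55


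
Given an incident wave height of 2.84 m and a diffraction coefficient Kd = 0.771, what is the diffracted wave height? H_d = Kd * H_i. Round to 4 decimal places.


H_d = Kd * H_i
H_d = 0.771 * 2.84
H_d = 2.1896 m

2.1896


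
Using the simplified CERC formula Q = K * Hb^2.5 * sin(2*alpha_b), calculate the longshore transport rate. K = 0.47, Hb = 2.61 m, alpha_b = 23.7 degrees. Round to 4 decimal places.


Q = K * Hb^2.5 * sin(2 * alpha_b)
Hb^2.5 = 2.61^2.5 = 11.005284
sin(2 * 23.7) = sin(47.4) = 0.736097
Q = 0.47 * 11.005284 * 0.736097
Q = 3.8075 m^3/s

3.8075


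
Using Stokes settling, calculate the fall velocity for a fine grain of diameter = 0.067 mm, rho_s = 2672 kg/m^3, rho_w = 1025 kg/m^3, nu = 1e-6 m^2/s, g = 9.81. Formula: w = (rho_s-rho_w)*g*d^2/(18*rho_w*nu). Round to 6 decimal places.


w = (rho_s - rho_w) * g * d^2 / (18 * rho_w * nu)
d = 0.067 mm = 0.000067 m
rho_s - rho_w = 2672 - 1025 = 1647
Numerator = 1647 * 9.81 * (0.000067)^2 = 0.000072529087
Denominator = 18 * 1025 * 1e-6 = 0.018450
w = 0.003931 m/s

0.003931


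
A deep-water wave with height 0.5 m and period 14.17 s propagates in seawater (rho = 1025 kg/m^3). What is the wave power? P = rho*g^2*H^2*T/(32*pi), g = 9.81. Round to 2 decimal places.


P = rho * g^2 * H^2 * T / (32 * pi)
P = 1025 * 9.81^2 * 0.5^2 * 14.17 / (32 * pi)
P = 1025 * 96.2361 * 0.2500 * 14.17 / 100.53096
P = 3475.94 W/m

3475.94


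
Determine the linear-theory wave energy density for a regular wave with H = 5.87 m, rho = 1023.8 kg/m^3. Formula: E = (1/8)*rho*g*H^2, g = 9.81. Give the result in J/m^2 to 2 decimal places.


E = (1/8) * rho * g * H^2
E = (1/8) * 1023.8 * 9.81 * 5.87^2
E = 0.125 * 1023.8 * 9.81 * 34.4569
E = 43258.39 J/m^2

43258.39


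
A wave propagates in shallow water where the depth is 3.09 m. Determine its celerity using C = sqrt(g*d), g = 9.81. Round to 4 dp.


Using the shallow-water approximation:
C = sqrt(g * d) = sqrt(9.81 * 3.09)
C = sqrt(30.3129)
C = 5.5057 m/s

5.5057


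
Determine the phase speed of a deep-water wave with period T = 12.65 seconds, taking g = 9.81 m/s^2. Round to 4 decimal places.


We use the deep-water celerity formula:
C = g * T / (2 * pi)
C = 9.81 * 12.65 / (2 * 3.14159...)
C = 124.096500 / 6.283185
C = 19.7506 m/s

19.7506


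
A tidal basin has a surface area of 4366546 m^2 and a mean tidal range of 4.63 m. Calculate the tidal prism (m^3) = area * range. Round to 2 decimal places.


Tidal prism = Area * Tidal range
P = 4366546 * 4.63
P = 20217107.98 m^3

20217107.98


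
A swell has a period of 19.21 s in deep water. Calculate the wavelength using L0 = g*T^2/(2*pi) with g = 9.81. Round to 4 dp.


L0 = g * T^2 / (2 * pi)
L0 = 9.81 * 19.21^2 / (2 * pi)
L0 = 9.81 * 369.0241 / 6.28319
L0 = 3620.1264 / 6.28319
L0 = 576.1610 m

576.1610


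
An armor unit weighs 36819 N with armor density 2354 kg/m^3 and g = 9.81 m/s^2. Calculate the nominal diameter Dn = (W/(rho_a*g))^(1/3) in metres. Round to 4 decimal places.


V = W / (rho_a * g)
V = 36819 / (2354 * 9.81)
V = 36819 / 23092.74
V = 1.594397 m^3
Dn = V^(1/3) = 1.594397^(1/3)
Dn = 1.1682 m

1.1682


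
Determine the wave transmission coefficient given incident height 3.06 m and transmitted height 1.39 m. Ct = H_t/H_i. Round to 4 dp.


Ct = H_t / H_i
Ct = 1.39 / 3.06
Ct = 0.4542

0.4542


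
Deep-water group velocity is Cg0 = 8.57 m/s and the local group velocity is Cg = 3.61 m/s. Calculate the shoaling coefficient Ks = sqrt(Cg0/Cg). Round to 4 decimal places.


Ks = sqrt(Cg0 / Cg)
Ks = sqrt(8.57 / 3.61)
Ks = sqrt(2.3740)
Ks = 1.5408

1.5408


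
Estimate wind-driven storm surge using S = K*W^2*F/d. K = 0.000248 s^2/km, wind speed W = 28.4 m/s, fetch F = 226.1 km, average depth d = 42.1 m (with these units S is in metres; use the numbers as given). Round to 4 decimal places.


S = K * W^2 * F / d
W^2 = 28.4^2 = 806.56
S = 0.000248 * 806.56 * 226.1 / 42.1
Numerator = 0.000248 * 806.56 * 226.1 = 45.226078
S = 45.226078 / 42.1 = 1.0743 m

1.0743


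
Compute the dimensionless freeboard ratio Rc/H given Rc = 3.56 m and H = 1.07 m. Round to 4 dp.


Relative freeboard = Rc / H
= 3.56 / 1.07
= 3.3271

3.3271


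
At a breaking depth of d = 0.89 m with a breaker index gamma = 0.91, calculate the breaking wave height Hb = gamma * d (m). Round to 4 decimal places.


Hb = gamma * d
Hb = 0.91 * 0.89
Hb = 0.8099 m

0.8099


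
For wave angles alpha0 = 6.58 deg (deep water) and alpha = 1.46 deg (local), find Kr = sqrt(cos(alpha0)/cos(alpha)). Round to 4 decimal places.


Kr = sqrt(cos(alpha0) / cos(alpha))
cos(6.58) = 0.993413
cos(1.46) = 0.999675
Kr = sqrt(0.993413 / 0.999675)
Kr = sqrt(0.993735)
Kr = 0.9969

0.9969


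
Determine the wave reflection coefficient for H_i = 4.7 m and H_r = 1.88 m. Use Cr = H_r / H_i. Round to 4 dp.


Cr = H_r / H_i
Cr = 1.88 / 4.7
Cr = 0.4000

0.4000


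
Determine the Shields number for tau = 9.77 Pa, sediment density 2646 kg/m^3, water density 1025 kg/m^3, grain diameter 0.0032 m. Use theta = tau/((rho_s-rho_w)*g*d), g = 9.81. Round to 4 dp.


theta = tau / ((rho_s - rho_w) * g * d)
rho_s - rho_w = 2646 - 1025 = 1621
Denominator = 1621 * 9.81 * 0.0032 = 50.886432
theta = 9.77 / 50.886432
theta = 0.1920

0.1920


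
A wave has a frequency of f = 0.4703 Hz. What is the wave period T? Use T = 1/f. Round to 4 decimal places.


T = 1 / f
T = 1 / 0.4703
T = 2.1263 s

2.1263


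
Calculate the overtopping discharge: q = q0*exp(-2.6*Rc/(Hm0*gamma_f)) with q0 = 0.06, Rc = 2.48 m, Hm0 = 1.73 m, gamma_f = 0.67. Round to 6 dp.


q = q0 * exp(-2.6 * Rc / (Hm0 * gamma_f))
Exponent = -2.6 * 2.48 / (1.73 * 0.67)
= -2.6 * 2.48 / 1.1591
= -5.562937
exp(-5.562937) = 0.003837
q = 0.06 * 0.003837
q = 0.000230 m^3/s/m

0.000230


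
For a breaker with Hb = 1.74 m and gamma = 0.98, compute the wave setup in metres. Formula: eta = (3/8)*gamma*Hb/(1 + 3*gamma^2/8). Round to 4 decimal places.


eta = (3/8) * gamma * Hb / (1 + 3*gamma^2/8)
Numerator = (3/8) * 0.98 * 1.74 = 0.639450
Denominator = 1 + 3*0.98^2/8 = 1 + 0.360150 = 1.360150
eta = 0.639450 / 1.360150
eta = 0.4701 m

0.4701


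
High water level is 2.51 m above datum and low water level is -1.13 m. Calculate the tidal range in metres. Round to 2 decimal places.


Tidal range = High water - Low water
Tidal range = 2.51 - (-1.13)
Tidal range = 3.64 m

3.64


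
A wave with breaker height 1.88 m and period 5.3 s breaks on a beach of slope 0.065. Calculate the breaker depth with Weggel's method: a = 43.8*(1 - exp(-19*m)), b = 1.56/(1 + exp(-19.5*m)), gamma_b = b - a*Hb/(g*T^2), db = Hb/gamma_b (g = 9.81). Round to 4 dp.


a = 43.8 * (1 - exp(-19 * m))
exp(-19 * 0.065) = exp(-1.2350) = 0.290835
a = 43.8 * (1 - 0.290835) = 31.061437
b = 1.56 / (1 + exp(-19.5 * m))
exp(-19.5 * 0.065) = exp(-1.2675) = 0.281535
b = 1.56 / (1 + 0.281535) = 1.217291
Hb / (g * T^2) = 1.88 / (9.81 * 5.3^2) = 1.88 / 275.5629 = 0.00682240
gamma_b = b - a * Hb/(g*T^2) = 1.217291 - 31.061437 * 0.00682240 = 1.005377
db = Hb / gamma_b = 1.88 / 1.005377
db = 1.8699 m

1.8699


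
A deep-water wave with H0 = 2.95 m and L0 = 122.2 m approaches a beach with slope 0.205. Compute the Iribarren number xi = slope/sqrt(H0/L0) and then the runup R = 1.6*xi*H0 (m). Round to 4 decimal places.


xi = slope / sqrt(H0/L0)
H0/L0 = 2.95/122.2 = 0.024141
sqrt(0.024141) = 0.155373
xi = 0.205 / 0.155373 = 1.319406
R = 1.6 * xi * H0 = 1.6 * 1.319406 * 2.95
R = 6.2276 m

6.2276


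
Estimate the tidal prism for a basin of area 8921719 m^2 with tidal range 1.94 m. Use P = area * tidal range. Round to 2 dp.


Tidal prism = Area * Tidal range
P = 8921719 * 1.94
P = 17308134.86 m^3

17308134.86


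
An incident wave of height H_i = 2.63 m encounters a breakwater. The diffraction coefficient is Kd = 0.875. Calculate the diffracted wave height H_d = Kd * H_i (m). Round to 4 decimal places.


H_d = Kd * H_i
H_d = 0.875 * 2.63
H_d = 2.3013 m

2.3013


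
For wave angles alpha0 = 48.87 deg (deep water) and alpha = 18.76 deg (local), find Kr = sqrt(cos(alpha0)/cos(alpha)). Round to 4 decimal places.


Kr = sqrt(cos(alpha0) / cos(alpha))
cos(48.87) = 0.657770
cos(18.76) = 0.946874
Kr = sqrt(0.657770 / 0.946874)
Kr = sqrt(0.694675)
Kr = 0.8335

0.8335


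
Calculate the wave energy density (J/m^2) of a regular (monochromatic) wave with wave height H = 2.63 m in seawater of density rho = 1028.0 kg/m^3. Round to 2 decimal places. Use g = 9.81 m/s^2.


E = (1/8) * rho * g * H^2
E = (1/8) * 1028.0 * 9.81 * 2.63^2
E = 0.125 * 1028.0 * 9.81 * 6.9169
E = 8719.34 J/m^2

8719.34


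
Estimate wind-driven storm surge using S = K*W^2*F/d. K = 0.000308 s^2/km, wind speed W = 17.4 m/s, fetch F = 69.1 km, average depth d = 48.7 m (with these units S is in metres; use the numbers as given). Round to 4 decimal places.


S = K * W^2 * F / d
W^2 = 17.4^2 = 302.76
S = 0.000308 * 302.76 * 69.1 / 48.7
Numerator = 0.000308 * 302.76 * 69.1 = 6.443581
S = 6.443581 / 48.7 = 0.1323 m

0.1323


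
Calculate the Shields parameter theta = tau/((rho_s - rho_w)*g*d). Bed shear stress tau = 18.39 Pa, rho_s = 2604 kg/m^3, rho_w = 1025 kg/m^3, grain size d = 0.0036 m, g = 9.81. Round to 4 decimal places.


theta = tau / ((rho_s - rho_w) * g * d)
rho_s - rho_w = 2604 - 1025 = 1579
Denominator = 1579 * 9.81 * 0.0036 = 55.763964
theta = 18.39 / 55.763964
theta = 0.3298

0.3298


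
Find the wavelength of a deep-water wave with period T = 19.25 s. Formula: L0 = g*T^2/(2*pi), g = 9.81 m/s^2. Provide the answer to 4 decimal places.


L0 = g * T^2 / (2 * pi)
L0 = 9.81 * 19.25^2 / (2 * pi)
L0 = 9.81 * 370.5625 / 6.28319
L0 = 3635.2181 / 6.28319
L0 = 578.5629 m

578.5629


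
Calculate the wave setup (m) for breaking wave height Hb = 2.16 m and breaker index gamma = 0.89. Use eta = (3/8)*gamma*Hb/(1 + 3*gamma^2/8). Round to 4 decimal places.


eta = (3/8) * gamma * Hb / (1 + 3*gamma^2/8)
Numerator = (3/8) * 0.89 * 2.16 = 0.720900
Denominator = 1 + 3*0.89^2/8 = 1 + 0.297038 = 1.297038
eta = 0.720900 / 1.297038
eta = 0.5558 m

0.5558


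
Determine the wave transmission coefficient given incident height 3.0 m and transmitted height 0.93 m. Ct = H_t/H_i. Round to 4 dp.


Ct = H_t / H_i
Ct = 0.93 / 3.0
Ct = 0.3100

0.3100


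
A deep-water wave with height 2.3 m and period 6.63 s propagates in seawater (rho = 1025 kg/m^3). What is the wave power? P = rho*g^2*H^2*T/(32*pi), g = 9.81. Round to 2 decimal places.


P = rho * g^2 * H^2 * T / (32 * pi)
P = 1025 * 9.81^2 * 2.3^2 * 6.63 / (32 * pi)
P = 1025 * 96.2361 * 5.2900 * 6.63 / 100.53096
P = 34413.69 W/m

34413.69


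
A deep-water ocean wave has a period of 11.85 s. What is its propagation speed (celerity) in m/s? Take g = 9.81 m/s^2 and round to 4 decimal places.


We use the deep-water celerity formula:
C = g * T / (2 * pi)
C = 9.81 * 11.85 / (2 * 3.14159...)
C = 116.248500 / 6.283185
C = 18.5015 m/s

18.5015


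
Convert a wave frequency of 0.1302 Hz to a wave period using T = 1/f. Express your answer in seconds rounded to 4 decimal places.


T = 1 / f
T = 1 / 0.1302
T = 7.6805 s

7.6805


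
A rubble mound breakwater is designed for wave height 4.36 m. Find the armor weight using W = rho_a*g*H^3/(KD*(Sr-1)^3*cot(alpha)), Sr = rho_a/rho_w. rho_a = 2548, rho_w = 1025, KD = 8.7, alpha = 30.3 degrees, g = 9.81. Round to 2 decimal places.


Sr = rho_a / rho_w = 2548 / 1025 = 2.485854
(Sr - 1) = 1.485854
(Sr - 1)^3 = 3.280410
cot(30.3) = 1 / tan(30.3) = 1 / 0.584353 = 1.711295
Numerator = 2548 * 9.81 * 4.36^3 = 2071704.9268
Denominator = 8.7 * 3.280410 * 1.711295 = 48.839614
W = 2071704.9268 / 48.839614
W = 42418.54 N

42418.54


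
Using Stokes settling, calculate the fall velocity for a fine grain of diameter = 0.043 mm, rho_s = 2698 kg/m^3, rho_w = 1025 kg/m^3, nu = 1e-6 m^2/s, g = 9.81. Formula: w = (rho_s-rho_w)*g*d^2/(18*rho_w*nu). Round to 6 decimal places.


w = (rho_s - rho_w) * g * d^2 / (18 * rho_w * nu)
d = 0.043 mm = 0.000043 m
rho_s - rho_w = 2698 - 1025 = 1673
Numerator = 1673 * 9.81 * (0.000043)^2 = 0.000030346028
Denominator = 18 * 1025 * 1e-6 = 0.018450
w = 0.001645 m/s

0.001645


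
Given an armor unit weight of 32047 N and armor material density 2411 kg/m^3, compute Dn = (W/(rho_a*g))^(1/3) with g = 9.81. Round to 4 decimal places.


V = W / (rho_a * g)
V = 32047 / (2411 * 9.81)
V = 32047 / 23651.91
V = 1.354943 m^3
Dn = V^(1/3) = 1.354943^(1/3)
Dn = 1.1066 m

1.1066


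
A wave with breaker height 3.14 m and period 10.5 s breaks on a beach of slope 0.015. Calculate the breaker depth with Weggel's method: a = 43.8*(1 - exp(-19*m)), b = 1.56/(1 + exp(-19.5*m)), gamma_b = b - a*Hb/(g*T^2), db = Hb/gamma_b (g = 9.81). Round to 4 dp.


a = 43.8 * (1 - exp(-19 * m))
exp(-19 * 0.015) = exp(-0.2850) = 0.752014
a = 43.8 * (1 - 0.752014) = 10.861776
b = 1.56 / (1 + exp(-19.5 * m))
exp(-19.5 * 0.015) = exp(-0.2925) = 0.746395
b = 1.56 / (1 + 0.746395) = 0.893269
Hb / (g * T^2) = 3.14 / (9.81 * 10.5^2) = 3.14 / 1081.5525 = 0.00290323
gamma_b = b - a * Hb/(g*T^2) = 0.893269 - 10.861776 * 0.00290323 = 0.861734
db = Hb / gamma_b = 3.14 / 0.861734
db = 3.6438 m

3.6438


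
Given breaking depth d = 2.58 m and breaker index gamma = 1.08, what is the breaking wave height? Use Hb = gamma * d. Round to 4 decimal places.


Hb = gamma * d
Hb = 1.08 * 2.58
Hb = 2.7864 m

2.7864


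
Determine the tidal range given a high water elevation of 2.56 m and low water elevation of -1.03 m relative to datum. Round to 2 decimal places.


Tidal range = High water - Low water
Tidal range = 2.56 - (-1.03)
Tidal range = 3.59 m

3.59


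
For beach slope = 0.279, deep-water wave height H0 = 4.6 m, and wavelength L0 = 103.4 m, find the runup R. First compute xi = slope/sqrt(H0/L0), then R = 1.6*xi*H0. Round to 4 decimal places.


xi = slope / sqrt(H0/L0)
H0/L0 = 4.6/103.4 = 0.044487
sqrt(0.044487) = 0.210920
xi = 0.279 / 0.210920 = 1.322774
R = 1.6 * xi * H0 = 1.6 * 1.322774 * 4.6
R = 9.7356 m

9.7356


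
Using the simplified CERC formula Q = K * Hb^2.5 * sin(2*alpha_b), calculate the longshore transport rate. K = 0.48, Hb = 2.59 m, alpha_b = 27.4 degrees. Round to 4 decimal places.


Q = K * Hb^2.5 * sin(2 * alpha_b)
Hb^2.5 = 2.59^2.5 = 10.795665
sin(2 * 27.4) = sin(54.8) = 0.817145
Q = 0.48 * 10.795665 * 0.817145
Q = 4.2344 m^3/s

4.2344


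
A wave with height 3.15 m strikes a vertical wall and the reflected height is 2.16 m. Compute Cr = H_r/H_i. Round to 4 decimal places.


Cr = H_r / H_i
Cr = 2.16 / 3.15
Cr = 0.6857

0.6857


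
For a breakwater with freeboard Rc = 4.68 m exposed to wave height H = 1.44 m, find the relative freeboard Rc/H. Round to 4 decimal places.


Relative freeboard = Rc / H
= 4.68 / 1.44
= 3.2500

3.2500


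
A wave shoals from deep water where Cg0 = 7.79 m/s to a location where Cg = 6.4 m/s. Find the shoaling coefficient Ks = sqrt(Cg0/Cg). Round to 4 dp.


Ks = sqrt(Cg0 / Cg)
Ks = sqrt(7.79 / 6.4)
Ks = sqrt(1.2172)
Ks = 1.1033

1.1033


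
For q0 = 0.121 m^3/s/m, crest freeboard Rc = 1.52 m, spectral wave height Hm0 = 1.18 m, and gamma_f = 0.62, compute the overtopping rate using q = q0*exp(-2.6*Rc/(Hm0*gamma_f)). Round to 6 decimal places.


q = q0 * exp(-2.6 * Rc / (Hm0 * gamma_f))
Exponent = -2.6 * 1.52 / (1.18 * 0.62)
= -2.6 * 1.52 / 0.7316
= -5.401859
exp(-5.401859) = 0.004508
q = 0.121 * 0.004508
q = 0.000545 m^3/s/m

0.000545


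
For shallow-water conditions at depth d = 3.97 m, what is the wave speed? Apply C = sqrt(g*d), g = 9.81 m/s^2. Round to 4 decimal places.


Using the shallow-water approximation:
C = sqrt(g * d) = sqrt(9.81 * 3.97)
C = sqrt(38.9457)
C = 6.2406 m/s

6.2406


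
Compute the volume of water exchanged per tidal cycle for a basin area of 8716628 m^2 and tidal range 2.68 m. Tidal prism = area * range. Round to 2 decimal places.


Tidal prism = Area * Tidal range
P = 8716628 * 2.68
P = 23360563.04 m^3

23360563.04


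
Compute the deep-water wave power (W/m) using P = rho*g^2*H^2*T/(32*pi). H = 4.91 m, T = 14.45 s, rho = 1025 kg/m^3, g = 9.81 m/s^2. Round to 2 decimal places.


P = rho * g^2 * H^2 * T / (32 * pi)
P = 1025 * 9.81^2 * 4.91^2 * 14.45 / (32 * pi)
P = 1025 * 96.2361 * 24.1081 * 14.45 / 100.53096
P = 341816.37 W/m

341816.37


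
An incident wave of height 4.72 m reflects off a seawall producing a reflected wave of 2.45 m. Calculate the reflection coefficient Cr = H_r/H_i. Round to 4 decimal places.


Cr = H_r / H_i
Cr = 2.45 / 4.72
Cr = 0.5191

0.5191


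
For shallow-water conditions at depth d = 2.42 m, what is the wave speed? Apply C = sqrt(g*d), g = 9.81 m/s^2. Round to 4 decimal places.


Using the shallow-water approximation:
C = sqrt(g * d) = sqrt(9.81 * 2.42)
C = sqrt(23.7402)
C = 4.8724 m/s

4.8724


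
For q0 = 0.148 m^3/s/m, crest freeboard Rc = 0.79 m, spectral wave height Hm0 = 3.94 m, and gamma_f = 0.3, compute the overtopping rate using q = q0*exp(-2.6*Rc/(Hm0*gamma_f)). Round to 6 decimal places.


q = q0 * exp(-2.6 * Rc / (Hm0 * gamma_f))
Exponent = -2.6 * 0.79 / (3.94 * 0.3)
= -2.6 * 0.79 / 1.1820
= -1.737733
exp(-1.737733) = 0.175919
q = 0.148 * 0.175919
q = 0.026036 m^3/s/m

0.026036


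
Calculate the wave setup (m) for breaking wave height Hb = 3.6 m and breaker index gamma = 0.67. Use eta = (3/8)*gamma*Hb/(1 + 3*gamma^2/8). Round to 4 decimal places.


eta = (3/8) * gamma * Hb / (1 + 3*gamma^2/8)
Numerator = (3/8) * 0.67 * 3.6 = 0.904500
Denominator = 1 + 3*0.67^2/8 = 1 + 0.168338 = 1.168338
eta = 0.904500 / 1.168338
eta = 0.7742 m

0.7742


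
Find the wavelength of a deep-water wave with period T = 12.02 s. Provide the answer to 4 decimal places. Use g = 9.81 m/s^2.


L0 = g * T^2 / (2 * pi)
L0 = 9.81 * 12.02^2 / (2 * pi)
L0 = 9.81 * 144.4804 / 6.28319
L0 = 1417.3527 / 6.28319
L0 = 225.5787 m

225.5787


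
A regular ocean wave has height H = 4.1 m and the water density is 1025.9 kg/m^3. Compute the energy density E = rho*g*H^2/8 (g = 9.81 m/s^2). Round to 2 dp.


E = (1/8) * rho * g * H^2
E = (1/8) * 1025.9 * 9.81 * 4.1^2
E = 0.125 * 1025.9 * 9.81 * 16.8100
E = 21147.15 J/m^2

21147.15


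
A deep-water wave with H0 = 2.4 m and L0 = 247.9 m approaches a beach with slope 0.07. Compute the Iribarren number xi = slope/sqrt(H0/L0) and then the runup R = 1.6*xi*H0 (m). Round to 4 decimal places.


xi = slope / sqrt(H0/L0)
H0/L0 = 2.4/247.9 = 0.009681
sqrt(0.009681) = 0.098394
xi = 0.07 / 0.098394 = 0.711428
R = 1.6 * xi * H0 = 1.6 * 0.711428 * 2.4
R = 2.7319 m

2.7319


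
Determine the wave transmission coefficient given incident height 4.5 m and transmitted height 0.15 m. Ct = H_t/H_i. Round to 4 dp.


Ct = H_t / H_i
Ct = 0.15 / 4.5
Ct = 0.0333

0.0333


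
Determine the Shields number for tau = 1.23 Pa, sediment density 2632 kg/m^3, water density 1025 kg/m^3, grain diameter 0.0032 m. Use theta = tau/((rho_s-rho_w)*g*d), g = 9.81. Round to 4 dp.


theta = tau / ((rho_s - rho_w) * g * d)
rho_s - rho_w = 2632 - 1025 = 1607
Denominator = 1607 * 9.81 * 0.0032 = 50.446944
theta = 1.23 / 50.446944
theta = 0.0244

0.0244


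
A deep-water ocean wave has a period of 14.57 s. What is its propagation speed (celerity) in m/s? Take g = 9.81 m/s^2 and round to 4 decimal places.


We use the deep-water celerity formula:
C = g * T / (2 * pi)
C = 9.81 * 14.57 / (2 * 3.14159...)
C = 142.931700 / 6.283185
C = 22.7483 m/s

22.7483


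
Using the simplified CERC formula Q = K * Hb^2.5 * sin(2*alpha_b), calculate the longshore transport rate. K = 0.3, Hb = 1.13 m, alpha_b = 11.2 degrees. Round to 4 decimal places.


Q = K * Hb^2.5 * sin(2 * alpha_b)
Hb^2.5 = 1.13^2.5 = 1.357363
sin(2 * 11.2) = sin(22.4) = 0.381070
Q = 0.3 * 1.357363 * 0.381070
Q = 0.1552 m^3/s

0.1552


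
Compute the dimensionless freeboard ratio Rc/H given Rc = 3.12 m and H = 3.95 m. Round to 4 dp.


Relative freeboard = Rc / H
= 3.12 / 3.95
= 0.7899

0.7899


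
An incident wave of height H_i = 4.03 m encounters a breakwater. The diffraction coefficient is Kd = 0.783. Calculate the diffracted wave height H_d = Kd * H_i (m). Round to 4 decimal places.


H_d = Kd * H_i
H_d = 0.783 * 4.03
H_d = 3.1555 m

3.1555


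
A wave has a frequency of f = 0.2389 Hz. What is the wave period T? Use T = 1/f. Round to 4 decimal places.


T = 1 / f
T = 1 / 0.2389
T = 4.1859 s

4.1859


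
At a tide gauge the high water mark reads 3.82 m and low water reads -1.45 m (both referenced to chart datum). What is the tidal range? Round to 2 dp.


Tidal range = High water - Low water
Tidal range = 3.82 - (-1.45)
Tidal range = 5.27 m

5.27


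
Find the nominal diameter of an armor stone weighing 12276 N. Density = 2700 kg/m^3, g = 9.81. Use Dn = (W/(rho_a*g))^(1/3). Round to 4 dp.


V = W / (rho_a * g)
V = 12276 / (2700 * 9.81)
V = 12276 / 26487.00
V = 0.463473 m^3
Dn = V^(1/3) = 0.463473^(1/3)
Dn = 0.7739 m

0.7739


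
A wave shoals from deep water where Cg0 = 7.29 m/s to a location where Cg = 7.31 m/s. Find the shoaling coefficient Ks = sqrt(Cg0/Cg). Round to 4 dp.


Ks = sqrt(Cg0 / Cg)
Ks = sqrt(7.29 / 7.31)
Ks = sqrt(0.9973)
Ks = 0.9986

0.9986


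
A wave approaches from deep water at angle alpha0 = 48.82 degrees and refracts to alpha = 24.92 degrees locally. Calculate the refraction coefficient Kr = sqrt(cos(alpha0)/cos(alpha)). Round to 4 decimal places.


Kr = sqrt(cos(alpha0) / cos(alpha))
cos(48.82) = 0.658427
cos(24.92) = 0.906897
Kr = sqrt(0.658427 / 0.906897)
Kr = sqrt(0.726022)
Kr = 0.8521

0.8521


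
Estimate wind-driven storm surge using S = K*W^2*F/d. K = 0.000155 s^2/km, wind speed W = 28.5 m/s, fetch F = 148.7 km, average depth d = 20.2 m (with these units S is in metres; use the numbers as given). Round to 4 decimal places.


S = K * W^2 * F / d
W^2 = 28.5^2 = 812.25
S = 0.000155 * 812.25 * 148.7 / 20.2
Numerator = 0.000155 * 812.25 * 148.7 = 18.721144
S = 18.721144 / 20.2 = 0.9268 m

0.9268


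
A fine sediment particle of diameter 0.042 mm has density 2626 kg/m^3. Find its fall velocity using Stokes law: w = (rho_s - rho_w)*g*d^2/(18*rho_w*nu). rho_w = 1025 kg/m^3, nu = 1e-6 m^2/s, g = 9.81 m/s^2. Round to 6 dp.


w = (rho_s - rho_w) * g * d^2 / (18 * rho_w * nu)
d = 0.042 mm = 0.000042 m
rho_s - rho_w = 2626 - 1025 = 1601
Numerator = 1601 * 9.81 * (0.000042)^2 = 0.000027705049
Denominator = 18 * 1025 * 1e-6 = 0.018450
w = 0.001502 m/s

0.001502


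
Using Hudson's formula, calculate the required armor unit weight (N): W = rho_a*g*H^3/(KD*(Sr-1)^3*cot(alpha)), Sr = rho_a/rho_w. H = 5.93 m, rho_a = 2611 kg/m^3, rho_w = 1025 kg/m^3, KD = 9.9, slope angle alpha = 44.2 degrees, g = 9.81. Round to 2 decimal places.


Sr = rho_a / rho_w = 2611 / 1025 = 2.547317
(Sr - 1) = 1.547317
(Sr - 1)^3 = 3.704571
cot(44.2) = 1 / tan(44.2) = 1 / 0.972458 = 1.028323
Numerator = 2611 * 9.81 * 5.93^3 = 5341213.7617
Denominator = 9.9 * 3.704571 * 1.028323 = 37.713993
W = 5341213.7617 / 37.713993
W = 141624.19 N

141624.19


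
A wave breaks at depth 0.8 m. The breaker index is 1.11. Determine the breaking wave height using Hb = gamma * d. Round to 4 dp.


Hb = gamma * d
Hb = 1.11 * 0.8
Hb = 0.8880 m

0.8880


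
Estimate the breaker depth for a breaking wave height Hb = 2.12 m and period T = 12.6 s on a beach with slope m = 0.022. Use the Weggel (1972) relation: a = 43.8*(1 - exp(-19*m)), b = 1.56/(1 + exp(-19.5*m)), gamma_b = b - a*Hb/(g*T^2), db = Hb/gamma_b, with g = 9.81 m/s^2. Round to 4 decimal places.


a = 43.8 * (1 - exp(-19 * m))
exp(-19 * 0.022) = exp(-0.4180) = 0.658362
a = 43.8 * (1 - 0.658362) = 14.963734
b = 1.56 / (1 + exp(-19.5 * m))
exp(-19.5 * 0.022) = exp(-0.4290) = 0.651160
b = 1.56 / (1 + 0.651160) = 0.944790
Hb / (g * T^2) = 2.12 / (9.81 * 12.6^2) = 2.12 / 1557.4356 = 0.00136121
gamma_b = b - a * Hb/(g*T^2) = 0.944790 - 14.963734 * 0.00136121 = 0.924422
db = Hb / gamma_b = 2.12 / 0.924422
db = 2.2933 m

2.2933


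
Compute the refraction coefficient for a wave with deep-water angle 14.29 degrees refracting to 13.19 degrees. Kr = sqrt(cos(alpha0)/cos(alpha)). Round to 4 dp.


Kr = sqrt(cos(alpha0) / cos(alpha))
cos(14.29) = 0.969059
cos(13.19) = 0.973619
Kr = sqrt(0.969059 / 0.973619)
Kr = sqrt(0.995317)
Kr = 0.9977

0.9977


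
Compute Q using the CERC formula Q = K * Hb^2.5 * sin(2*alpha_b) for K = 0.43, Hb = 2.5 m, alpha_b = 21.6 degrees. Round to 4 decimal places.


Q = K * Hb^2.5 * sin(2 * alpha_b)
Hb^2.5 = 2.5^2.5 = 9.882118
sin(2 * 21.6) = sin(43.2) = 0.684547
Q = 0.43 * 9.882118 * 0.684547
Q = 2.9089 m^3/s

2.9089


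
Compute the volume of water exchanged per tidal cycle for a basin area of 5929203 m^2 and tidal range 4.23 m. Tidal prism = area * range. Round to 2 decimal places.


Tidal prism = Area * Tidal range
P = 5929203 * 4.23
P = 25080528.69 m^3

25080528.69


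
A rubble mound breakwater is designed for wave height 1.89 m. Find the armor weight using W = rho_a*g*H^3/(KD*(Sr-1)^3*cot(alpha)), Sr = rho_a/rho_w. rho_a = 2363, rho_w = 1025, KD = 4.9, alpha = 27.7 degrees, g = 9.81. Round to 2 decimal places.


Sr = rho_a / rho_w = 2363 / 1025 = 2.305366
(Sr - 1) = 1.305366
(Sr - 1)^3 = 2.224317
cot(27.7) = 1 / tan(27.7) = 1 / 0.525012 = 1.904719
Numerator = 2363 * 9.81 * 1.89^3 = 156501.3692
Denominator = 4.9 * 2.224317 * 1.904719 = 20.759831
W = 156501.3692 / 20.759831
W = 7538.66 N

7538.66


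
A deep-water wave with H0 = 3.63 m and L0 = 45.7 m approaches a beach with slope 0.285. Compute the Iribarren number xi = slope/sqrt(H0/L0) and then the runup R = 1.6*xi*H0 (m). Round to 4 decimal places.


xi = slope / sqrt(H0/L0)
H0/L0 = 3.63/45.7 = 0.079431
sqrt(0.079431) = 0.281835
xi = 0.285 / 0.281835 = 1.011229
R = 1.6 * xi * H0 = 1.6 * 1.011229 * 3.63
R = 5.8732 m

5.8732


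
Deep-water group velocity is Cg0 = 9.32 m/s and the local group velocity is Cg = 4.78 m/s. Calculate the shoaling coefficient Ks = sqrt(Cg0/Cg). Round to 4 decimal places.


Ks = sqrt(Cg0 / Cg)
Ks = sqrt(9.32 / 4.78)
Ks = sqrt(1.9498)
Ks = 1.3963

1.3963


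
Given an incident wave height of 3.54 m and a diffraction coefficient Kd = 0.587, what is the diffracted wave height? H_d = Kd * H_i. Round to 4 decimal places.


H_d = Kd * H_i
H_d = 0.587 * 3.54
H_d = 2.0780 m

2.0780


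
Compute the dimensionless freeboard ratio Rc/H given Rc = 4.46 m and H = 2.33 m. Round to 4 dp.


Relative freeboard = Rc / H
= 4.46 / 2.33
= 1.9142

1.9142


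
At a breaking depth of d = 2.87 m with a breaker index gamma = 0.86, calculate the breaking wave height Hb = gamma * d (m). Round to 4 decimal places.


Hb = gamma * d
Hb = 0.86 * 2.87
Hb = 2.4682 m

2.4682


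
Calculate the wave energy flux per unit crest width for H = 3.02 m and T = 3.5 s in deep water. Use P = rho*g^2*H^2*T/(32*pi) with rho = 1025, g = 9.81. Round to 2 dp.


P = rho * g^2 * H^2 * T / (32 * pi)
P = 1025 * 9.81^2 * 3.02^2 * 3.5 / (32 * pi)
P = 1025 * 96.2361 * 9.1204 * 3.5 / 100.53096
P = 31321.60 W/m

31321.60


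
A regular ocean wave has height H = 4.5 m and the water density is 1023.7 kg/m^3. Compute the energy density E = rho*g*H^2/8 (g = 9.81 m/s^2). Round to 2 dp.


E = (1/8) * rho * g * H^2
E = (1/8) * 1023.7 * 9.81 * 4.5^2
E = 0.125 * 1023.7 * 9.81 * 20.2500
E = 25420.07 J/m^2

25420.07


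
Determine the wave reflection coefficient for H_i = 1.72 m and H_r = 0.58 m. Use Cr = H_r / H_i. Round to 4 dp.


Cr = H_r / H_i
Cr = 0.58 / 1.72
Cr = 0.3372

0.3372


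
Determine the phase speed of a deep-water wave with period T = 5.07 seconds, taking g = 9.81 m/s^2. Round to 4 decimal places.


We use the deep-water celerity formula:
C = g * T / (2 * pi)
C = 9.81 * 5.07 / (2 * 3.14159...)
C = 49.736700 / 6.283185
C = 7.9158 m/s

7.9158


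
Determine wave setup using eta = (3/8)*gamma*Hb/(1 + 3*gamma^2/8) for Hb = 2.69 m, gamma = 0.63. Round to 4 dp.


eta = (3/8) * gamma * Hb / (1 + 3*gamma^2/8)
Numerator = (3/8) * 0.63 * 2.69 = 0.635513
Denominator = 1 + 3*0.63^2/8 = 1 + 0.148838 = 1.148838
eta = 0.635513 / 1.148838
eta = 0.5532 m

0.5532


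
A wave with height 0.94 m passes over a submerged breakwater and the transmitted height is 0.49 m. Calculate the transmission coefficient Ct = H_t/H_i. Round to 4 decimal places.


Ct = H_t / H_i
Ct = 0.49 / 0.94
Ct = 0.5213

0.5213


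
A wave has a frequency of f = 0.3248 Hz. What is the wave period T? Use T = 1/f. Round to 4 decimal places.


T = 1 / f
T = 1 / 0.3248
T = 3.0788 s

3.0788


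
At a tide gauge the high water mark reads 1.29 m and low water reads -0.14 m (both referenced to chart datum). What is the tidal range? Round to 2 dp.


Tidal range = High water - Low water
Tidal range = 1.29 - (-0.14)
Tidal range = 1.43 m

1.43


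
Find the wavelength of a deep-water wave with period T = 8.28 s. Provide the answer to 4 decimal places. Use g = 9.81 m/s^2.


L0 = g * T^2 / (2 * pi)
L0 = 9.81 * 8.28^2 / (2 * pi)
L0 = 9.81 * 68.5584 / 6.28319
L0 = 672.5579 / 6.28319
L0 = 107.0409 m

107.0409


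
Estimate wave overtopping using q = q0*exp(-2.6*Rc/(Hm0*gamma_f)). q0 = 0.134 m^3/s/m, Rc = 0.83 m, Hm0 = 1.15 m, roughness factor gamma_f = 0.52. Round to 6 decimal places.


q = q0 * exp(-2.6 * Rc / (Hm0 * gamma_f))
Exponent = -2.6 * 0.83 / (1.15 * 0.52)
= -2.6 * 0.83 / 0.5980
= -3.608696
exp(-3.608696) = 0.027087
q = 0.134 * 0.027087
q = 0.003630 m^3/s/m

0.003630


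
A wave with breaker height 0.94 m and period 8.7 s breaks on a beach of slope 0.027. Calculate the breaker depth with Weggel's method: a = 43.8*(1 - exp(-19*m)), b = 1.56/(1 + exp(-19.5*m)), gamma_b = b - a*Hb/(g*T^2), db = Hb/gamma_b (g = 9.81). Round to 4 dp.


a = 43.8 * (1 - exp(-19 * m))
exp(-19 * 0.027) = exp(-0.5130) = 0.598697
a = 43.8 * (1 - 0.598697) = 17.577081
b = 1.56 / (1 + exp(-19.5 * m))
exp(-19.5 * 0.027) = exp(-0.5265) = 0.590669
b = 1.56 / (1 + 0.590669) = 0.980720
Hb / (g * T^2) = 0.94 / (9.81 * 8.7^2) = 0.94 / 742.5189 = 0.00126596
gamma_b = b - a * Hb/(g*T^2) = 0.980720 - 17.577081 * 0.00126596 = 0.958468
db = Hb / gamma_b = 0.94 / 0.958468
db = 0.9807 m

0.9807


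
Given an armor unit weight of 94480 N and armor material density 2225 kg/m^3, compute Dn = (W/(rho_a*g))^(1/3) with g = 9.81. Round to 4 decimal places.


V = W / (rho_a * g)
V = 94480 / (2225 * 9.81)
V = 94480 / 21827.25
V = 4.328534 m^3
Dn = V^(1/3) = 4.328534^(1/3)
Dn = 1.6297 m

1.6297


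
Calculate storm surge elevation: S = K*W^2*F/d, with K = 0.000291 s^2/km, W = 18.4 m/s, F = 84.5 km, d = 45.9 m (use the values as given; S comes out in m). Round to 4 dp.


S = K * W^2 * F / d
W^2 = 18.4^2 = 338.56
S = 0.000291 * 338.56 * 84.5 / 45.9
Numerator = 0.000291 * 338.56 * 84.5 = 8.325021
S = 8.325021 / 45.9 = 0.1814 m

0.1814


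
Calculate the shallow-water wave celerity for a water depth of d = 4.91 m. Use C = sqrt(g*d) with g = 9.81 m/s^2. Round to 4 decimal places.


Using the shallow-water approximation:
C = sqrt(g * d) = sqrt(9.81 * 4.91)
C = sqrt(48.1671)
C = 6.9403 m/s

6.9403
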